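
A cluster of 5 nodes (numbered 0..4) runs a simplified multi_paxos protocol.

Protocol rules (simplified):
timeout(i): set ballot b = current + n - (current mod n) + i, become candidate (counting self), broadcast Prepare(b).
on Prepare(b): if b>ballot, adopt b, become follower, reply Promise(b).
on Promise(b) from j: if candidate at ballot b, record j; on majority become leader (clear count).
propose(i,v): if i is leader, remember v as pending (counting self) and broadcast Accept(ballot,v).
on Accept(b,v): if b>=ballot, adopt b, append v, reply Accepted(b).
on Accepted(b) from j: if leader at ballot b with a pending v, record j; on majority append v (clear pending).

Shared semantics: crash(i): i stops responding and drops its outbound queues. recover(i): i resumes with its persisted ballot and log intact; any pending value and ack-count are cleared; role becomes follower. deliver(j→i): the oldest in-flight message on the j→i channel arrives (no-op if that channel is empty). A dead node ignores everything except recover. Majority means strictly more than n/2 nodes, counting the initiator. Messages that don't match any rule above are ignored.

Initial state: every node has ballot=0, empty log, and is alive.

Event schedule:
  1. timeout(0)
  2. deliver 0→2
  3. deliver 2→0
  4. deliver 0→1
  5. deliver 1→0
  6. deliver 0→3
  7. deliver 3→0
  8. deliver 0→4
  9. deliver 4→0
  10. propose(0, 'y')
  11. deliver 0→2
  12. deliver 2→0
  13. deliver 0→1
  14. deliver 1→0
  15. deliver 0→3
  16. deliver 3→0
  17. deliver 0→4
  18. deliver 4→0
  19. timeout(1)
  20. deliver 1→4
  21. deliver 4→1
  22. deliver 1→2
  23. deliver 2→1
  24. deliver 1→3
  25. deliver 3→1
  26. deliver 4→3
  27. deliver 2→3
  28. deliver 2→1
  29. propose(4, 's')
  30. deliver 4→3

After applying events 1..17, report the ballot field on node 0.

5

[1] timeout(0) → N0(cand b5 [-])
[2] deliver 0→2 → N2(foll b5 [-])
[3] deliver 2→0 → ∅
[4] deliver 0→1 → N1(foll b5 [-])
[5] deliver 1→0 → N0(lead b5 [-])
[6] deliver 0→3 → N3(foll b5 [-])
[7] deliver 3→0 → ∅
[8] deliver 0→4 → N4(foll b5 [-])
[9] deliver 4→0 → ∅
[10] propose(0,'y') → ∅
[11] deliver 0→2 → N2(foll b5 [y])
[12] deliver 2→0 → ∅
[13] deliver 0→1 → N1(foll b5 [y])
[14] deliver 1→0 → N0(lead b5 [y])
[15] deliver 0→3 → N3(foll b5 [y])
[16] deliver 3→0 → ∅
[17] deliver 0→4 → N4(foll b5 [y])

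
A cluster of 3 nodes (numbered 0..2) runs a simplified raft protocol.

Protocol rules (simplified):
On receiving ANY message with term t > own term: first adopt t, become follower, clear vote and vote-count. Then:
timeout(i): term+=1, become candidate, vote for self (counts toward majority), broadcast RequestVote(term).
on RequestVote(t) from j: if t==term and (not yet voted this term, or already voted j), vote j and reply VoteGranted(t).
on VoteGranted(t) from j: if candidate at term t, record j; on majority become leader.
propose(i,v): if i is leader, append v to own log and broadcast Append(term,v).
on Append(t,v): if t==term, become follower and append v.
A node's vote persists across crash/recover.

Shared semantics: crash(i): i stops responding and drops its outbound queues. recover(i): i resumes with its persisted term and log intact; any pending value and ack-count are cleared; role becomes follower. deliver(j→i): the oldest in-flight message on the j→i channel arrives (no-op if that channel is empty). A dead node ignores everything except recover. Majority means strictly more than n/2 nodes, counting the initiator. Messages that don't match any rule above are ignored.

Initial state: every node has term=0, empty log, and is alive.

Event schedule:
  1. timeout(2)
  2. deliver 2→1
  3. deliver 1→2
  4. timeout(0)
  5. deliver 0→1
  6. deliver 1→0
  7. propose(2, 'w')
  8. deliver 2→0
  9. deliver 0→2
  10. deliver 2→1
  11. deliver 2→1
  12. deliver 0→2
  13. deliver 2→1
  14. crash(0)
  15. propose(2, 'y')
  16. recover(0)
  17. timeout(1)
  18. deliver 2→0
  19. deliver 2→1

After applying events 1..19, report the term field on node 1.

e1 timeout(2): 2[cand,t=1,-]
e2 deliver 2→1: 1[foll,t=1,-]
e3 deliver 1→2: 2[lead,t=1,-]
e4 timeout(0): 0[cand,t=1,-]
e5 deliver 0→1: ·
e6 deliver 1→0: ·
e7 propose(2,'w'): 2[lead,t=1,w]
e8 deliver 2→0: ·
e9 deliver 0→2: ·
e10 deliver 2→1: 1[foll,t=1,w]
e11 deliver 2→1: ·
e12 deliver 0→2: ·
e13 deliver 2→1: ·
e14 crash(0): 0[✗cand,t=1,-]
e15 propose(2,'y'): 2[lead,t=1,w,y]
e16 recover(0): 0[foll,t=1,-]
e17 timeout(1): 1[cand,t=2,w]
e18 deliver 2→0: 0[foll,t=1,w]
e19 deliver 2→1: ·

2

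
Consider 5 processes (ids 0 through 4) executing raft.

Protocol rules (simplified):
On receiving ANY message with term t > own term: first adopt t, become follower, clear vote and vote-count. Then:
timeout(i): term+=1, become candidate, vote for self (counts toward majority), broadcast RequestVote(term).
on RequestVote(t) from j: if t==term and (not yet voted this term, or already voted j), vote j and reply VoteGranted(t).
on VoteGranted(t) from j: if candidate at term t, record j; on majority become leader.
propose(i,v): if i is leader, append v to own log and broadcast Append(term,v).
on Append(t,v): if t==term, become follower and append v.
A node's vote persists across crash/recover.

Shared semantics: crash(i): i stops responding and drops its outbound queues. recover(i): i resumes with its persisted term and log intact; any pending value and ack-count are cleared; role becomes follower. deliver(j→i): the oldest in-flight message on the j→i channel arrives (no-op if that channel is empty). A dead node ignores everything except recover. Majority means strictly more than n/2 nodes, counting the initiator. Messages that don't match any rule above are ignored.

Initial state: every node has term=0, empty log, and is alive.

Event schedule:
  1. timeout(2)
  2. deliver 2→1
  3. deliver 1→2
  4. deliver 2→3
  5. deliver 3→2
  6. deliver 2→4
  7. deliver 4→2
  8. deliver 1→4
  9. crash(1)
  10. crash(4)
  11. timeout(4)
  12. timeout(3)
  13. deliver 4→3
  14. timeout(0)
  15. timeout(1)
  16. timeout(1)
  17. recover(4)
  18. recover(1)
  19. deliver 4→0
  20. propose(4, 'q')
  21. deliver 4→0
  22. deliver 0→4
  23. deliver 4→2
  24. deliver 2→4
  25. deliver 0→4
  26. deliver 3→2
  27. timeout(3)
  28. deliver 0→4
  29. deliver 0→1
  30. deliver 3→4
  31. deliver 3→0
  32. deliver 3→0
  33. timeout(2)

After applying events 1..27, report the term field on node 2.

2

1. timeout(2):  <2:cand t1 ->
2. deliver 2→1:  <1:foll t1 ->
3. deliver 1→2:  nop
4. deliver 2→3:  <3:foll t1 ->
5. deliver 3→2:  <2:lead t1 ->
6. deliver 2→4:  <4:foll t1 ->
7. deliver 4→2:  nop
8. deliver 1→4:  nop
9. crash(1):  <1:✗foll t1 ->
10. crash(4):  <4:✗foll t1 ->
11. timeout(4):  nop
12. timeout(3):  <3:cand t2 ->
13. deliver 4→3:  nop
14. timeout(0):  <0:cand t1 ->
15. timeout(1):  nop
16. timeout(1):  nop
17. recover(4):  <4:foll t1 ->
18. recover(1):  <1:foll t1 ->
19. deliver 4→0:  nop
20. propose(4,'q'):  nop
21. deliver 4→0:  nop
22. deliver 0→4:  nop
23. deliver 4→2:  nop
24. deliver 2→4:  nop
25. deliver 0→4:  nop
26. deliver 3→2:  <2:foll t2 ->
27. timeout(3):  <3:cand t3 ->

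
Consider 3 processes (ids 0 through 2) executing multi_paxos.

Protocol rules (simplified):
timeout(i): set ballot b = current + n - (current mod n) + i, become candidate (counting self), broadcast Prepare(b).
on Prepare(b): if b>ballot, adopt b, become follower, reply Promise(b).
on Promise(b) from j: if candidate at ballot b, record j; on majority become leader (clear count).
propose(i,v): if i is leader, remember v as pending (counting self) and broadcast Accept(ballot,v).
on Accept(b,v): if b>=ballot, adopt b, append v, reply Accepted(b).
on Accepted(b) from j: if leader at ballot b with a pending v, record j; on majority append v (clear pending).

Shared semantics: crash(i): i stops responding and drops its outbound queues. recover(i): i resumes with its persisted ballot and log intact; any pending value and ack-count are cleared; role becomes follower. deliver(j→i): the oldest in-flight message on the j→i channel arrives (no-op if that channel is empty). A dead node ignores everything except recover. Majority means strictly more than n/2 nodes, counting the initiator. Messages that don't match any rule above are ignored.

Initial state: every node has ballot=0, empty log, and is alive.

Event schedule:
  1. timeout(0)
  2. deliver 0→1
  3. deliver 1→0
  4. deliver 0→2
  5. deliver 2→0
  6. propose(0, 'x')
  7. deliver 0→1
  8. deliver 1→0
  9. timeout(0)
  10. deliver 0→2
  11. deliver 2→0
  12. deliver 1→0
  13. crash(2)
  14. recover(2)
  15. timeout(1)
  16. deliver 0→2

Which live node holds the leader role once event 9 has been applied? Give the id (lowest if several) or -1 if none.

-1

e1 timeout(0): 0[cand,b=3,-]
e2 deliver 0→1: 1[foll,b=3,-]
e3 deliver 1→0: 0[lead,b=3,-]
e4 deliver 0→2: 2[foll,b=3,-]
e5 deliver 2→0: ·
e6 propose(0,'x'): ·
e7 deliver 0→1: 1[foll,b=3,x]
e8 deliver 1→0: 0[lead,b=3,x]
e9 timeout(0): 0[cand,b=6,x]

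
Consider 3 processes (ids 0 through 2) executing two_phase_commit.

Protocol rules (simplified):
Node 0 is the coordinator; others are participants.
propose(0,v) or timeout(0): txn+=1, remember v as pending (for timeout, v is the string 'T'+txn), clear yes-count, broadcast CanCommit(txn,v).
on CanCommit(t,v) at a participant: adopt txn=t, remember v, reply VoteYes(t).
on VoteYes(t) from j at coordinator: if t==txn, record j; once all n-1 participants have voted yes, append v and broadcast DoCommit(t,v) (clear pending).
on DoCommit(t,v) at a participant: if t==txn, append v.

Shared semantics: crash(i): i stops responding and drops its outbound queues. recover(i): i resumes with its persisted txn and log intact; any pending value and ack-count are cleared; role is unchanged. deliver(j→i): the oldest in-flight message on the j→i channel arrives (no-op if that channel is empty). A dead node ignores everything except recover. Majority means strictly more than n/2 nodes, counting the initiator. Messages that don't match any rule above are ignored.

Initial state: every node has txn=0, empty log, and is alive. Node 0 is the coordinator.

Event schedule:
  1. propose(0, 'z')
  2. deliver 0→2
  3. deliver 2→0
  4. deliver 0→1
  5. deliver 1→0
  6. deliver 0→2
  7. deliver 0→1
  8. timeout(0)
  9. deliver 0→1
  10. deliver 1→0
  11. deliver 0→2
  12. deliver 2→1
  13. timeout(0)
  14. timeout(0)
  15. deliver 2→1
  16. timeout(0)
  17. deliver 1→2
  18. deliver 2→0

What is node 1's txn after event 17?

2

[1] propose(0,'z') → N0(coor t1 [-])
[2] deliver 0→2 → N2(part t1 [-])
[3] deliver 2→0 → ∅
[4] deliver 0→1 → N1(part t1 [-])
[5] deliver 1→0 → N0(coor t1 [z])
[6] deliver 0→2 → N2(part t1 [z])
[7] deliver 0→1 → N1(part t1 [z])
[8] timeout(0) → N0(coor t2 [z])
[9] deliver 0→1 → N1(part t2 [z])
[10] deliver 1→0 → ∅
[11] deliver 0→2 → N2(part t2 [z])
[12] deliver 2→1 → ∅
[13] timeout(0) → N0(coor t3 [z])
[14] timeout(0) → N0(coor t4 [z])
[15] deliver 2→1 → ∅
[16] timeout(0) → N0(coor t5 [z])
[17] deliver 1→2 → ∅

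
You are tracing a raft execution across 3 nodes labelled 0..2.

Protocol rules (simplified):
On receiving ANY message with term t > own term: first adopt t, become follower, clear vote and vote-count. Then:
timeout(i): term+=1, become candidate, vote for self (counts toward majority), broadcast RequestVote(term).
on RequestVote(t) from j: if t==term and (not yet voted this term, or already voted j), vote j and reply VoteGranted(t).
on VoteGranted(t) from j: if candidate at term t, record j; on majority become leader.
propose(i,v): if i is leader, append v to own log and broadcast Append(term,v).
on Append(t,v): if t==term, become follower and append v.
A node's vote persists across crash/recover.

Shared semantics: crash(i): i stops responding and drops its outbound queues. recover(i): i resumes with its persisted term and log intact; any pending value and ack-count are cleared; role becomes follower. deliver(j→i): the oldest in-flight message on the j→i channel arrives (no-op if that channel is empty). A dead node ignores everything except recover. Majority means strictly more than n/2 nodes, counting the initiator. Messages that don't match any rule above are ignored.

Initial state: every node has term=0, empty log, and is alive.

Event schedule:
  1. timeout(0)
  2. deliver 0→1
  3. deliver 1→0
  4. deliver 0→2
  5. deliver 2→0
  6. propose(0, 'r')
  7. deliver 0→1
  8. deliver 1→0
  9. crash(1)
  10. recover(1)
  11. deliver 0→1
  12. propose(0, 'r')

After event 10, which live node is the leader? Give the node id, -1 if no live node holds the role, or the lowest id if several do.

0

after 1 — timeout(0): n0:cand/t1/[-]
after 2 — deliver 0→1: n1:foll/t1/[-]
after 3 — deliver 1→0: n0:lead/t1/[-]
after 4 — deliver 0→2: n2:foll/t1/[-]
after 5 — deliver 2→0: ·
after 6 — propose(0,'r'): n0:lead/t1/[r]
after 7 — deliver 0→1: n1:foll/t1/[r]
after 8 — deliver 1→0: ·
after 9 — crash(1): n1:✗foll/t1/[r]
after 10 — recover(1): n1:foll/t1/[r]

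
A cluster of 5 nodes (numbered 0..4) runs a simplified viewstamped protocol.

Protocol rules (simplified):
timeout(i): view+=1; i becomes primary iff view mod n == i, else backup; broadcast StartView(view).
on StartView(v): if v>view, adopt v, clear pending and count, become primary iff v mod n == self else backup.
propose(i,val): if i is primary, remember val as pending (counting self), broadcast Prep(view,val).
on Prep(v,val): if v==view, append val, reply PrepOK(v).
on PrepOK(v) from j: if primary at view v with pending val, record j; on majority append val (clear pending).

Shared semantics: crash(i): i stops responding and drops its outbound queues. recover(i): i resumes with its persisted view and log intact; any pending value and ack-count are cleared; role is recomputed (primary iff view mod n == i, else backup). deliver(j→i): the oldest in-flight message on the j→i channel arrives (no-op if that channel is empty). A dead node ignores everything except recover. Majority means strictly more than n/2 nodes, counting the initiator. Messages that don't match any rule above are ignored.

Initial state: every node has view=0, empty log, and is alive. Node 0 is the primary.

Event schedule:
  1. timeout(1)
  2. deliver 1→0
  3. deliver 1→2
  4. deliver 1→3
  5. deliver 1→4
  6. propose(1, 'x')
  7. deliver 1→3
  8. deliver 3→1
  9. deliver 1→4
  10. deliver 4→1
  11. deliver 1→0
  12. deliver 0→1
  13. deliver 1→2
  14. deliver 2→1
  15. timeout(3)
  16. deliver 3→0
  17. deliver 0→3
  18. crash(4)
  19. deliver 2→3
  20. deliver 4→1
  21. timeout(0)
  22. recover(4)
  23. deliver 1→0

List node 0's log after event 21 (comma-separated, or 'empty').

x

after 1 — timeout(1): n1:prim/v1/[-]
after 2 — deliver 1→0: n0:back/v1/[-]
after 3 — deliver 1→2: n2:back/v1/[-]
after 4 — deliver 1→3: n3:back/v1/[-]
after 5 — deliver 1→4: n4:back/v1/[-]
after 6 — propose(1,'x'): ·
after 7 — deliver 1→3: n3:back/v1/[x]
after 8 — deliver 3→1: ·
after 9 — deliver 1→4: n4:back/v1/[x]
after 10 — deliver 4→1: n1:prim/v1/[x]
after 11 — deliver 1→0: n0:back/v1/[x]
after 12 — deliver 0→1: ·
after 13 — deliver 1→2: n2:back/v1/[x]
after 14 — deliver 2→1: ·
after 15 — timeout(3): n3:back/v2/[x]
after 16 — deliver 3→0: n0:back/v2/[x]
after 17 — deliver 0→3: ·
after 18 — crash(4): n4:✗back/v1/[x]
after 19 — deliver 2→3: ·
after 20 — deliver 4→1: ·
after 21 — timeout(0): n0:back/v3/[x]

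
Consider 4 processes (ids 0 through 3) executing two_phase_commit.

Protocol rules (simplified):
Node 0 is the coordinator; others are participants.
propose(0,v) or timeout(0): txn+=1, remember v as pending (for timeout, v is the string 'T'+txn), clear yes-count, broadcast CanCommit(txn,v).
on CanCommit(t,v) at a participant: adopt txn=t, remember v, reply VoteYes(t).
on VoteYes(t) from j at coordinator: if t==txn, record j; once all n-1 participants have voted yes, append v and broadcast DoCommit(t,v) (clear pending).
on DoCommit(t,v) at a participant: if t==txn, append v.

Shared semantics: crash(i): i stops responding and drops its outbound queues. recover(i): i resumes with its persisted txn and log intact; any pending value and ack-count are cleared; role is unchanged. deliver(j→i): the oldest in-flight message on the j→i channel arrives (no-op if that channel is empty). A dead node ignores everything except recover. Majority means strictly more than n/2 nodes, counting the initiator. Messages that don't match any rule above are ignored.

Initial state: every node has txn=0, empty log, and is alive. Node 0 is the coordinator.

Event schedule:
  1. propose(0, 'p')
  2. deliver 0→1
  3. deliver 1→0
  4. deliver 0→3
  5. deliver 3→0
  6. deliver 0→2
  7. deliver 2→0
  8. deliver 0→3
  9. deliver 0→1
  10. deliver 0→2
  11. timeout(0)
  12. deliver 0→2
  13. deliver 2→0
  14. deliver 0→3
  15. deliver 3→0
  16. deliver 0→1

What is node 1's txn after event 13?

after 1 — propose(0,'p'): n0:coor/t1/[-]
after 2 — deliver 0→1: n1:part/t1/[-]
after 3 — deliver 1→0: ·
after 4 — deliver 0→3: n3:part/t1/[-]
after 5 — deliver 3→0: ·
after 6 — deliver 0→2: n2:part/t1/[-]
after 7 — deliver 2→0: n0:coor/t1/[p]
after 8 — deliver 0→3: n3:part/t1/[p]
after 9 — deliver 0→1: n1:part/t1/[p]
after 10 — deliver 0→2: n2:part/t1/[p]
after 11 — timeout(0): n0:coor/t2/[p]
after 12 — deliver 0→2: n2:part/t2/[p]
after 13 — deliver 2→0: ·

1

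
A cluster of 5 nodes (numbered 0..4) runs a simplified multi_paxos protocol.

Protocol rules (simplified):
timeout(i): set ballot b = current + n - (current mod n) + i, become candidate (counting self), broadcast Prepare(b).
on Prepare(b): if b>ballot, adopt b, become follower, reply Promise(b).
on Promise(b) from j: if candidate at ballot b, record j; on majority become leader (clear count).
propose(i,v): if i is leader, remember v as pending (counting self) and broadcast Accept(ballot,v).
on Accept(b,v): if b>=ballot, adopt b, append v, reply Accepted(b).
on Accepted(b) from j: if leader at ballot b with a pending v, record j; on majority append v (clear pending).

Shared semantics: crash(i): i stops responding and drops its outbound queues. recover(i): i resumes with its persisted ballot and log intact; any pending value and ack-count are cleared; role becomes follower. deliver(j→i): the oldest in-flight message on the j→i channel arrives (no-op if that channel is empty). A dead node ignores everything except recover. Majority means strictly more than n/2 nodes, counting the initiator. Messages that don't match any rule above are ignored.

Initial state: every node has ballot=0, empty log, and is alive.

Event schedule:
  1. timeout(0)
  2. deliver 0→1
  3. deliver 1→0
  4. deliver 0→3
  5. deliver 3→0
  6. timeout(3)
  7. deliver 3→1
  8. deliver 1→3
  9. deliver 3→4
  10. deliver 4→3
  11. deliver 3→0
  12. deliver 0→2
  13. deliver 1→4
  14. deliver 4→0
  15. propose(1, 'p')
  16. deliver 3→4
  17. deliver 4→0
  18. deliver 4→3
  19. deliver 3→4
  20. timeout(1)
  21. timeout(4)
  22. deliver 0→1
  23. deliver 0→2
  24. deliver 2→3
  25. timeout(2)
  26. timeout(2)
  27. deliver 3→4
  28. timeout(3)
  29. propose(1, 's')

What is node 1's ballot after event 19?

1. timeout(0):  <0:cand b5 ->
2. deliver 0→1:  <1:foll b5 ->
3. deliver 1→0:  nop
4. deliver 0→3:  <3:foll b5 ->
5. deliver 3→0:  <0:lead b5 ->
6. timeout(3):  <3:cand b13 ->
7. deliver 3→1:  <1:foll b13 ->
8. deliver 1→3:  nop
9. deliver 3→4:  <4:foll b13 ->
10. deliver 4→3:  <3:lead b13 ->
11. deliver 3→0:  <0:foll b13 ->
12. deliver 0→2:  <2:foll b5 ->
13. deliver 1→4:  nop
14. deliver 4→0:  nop
15. propose(1,'p'):  nop
16. deliver 3→4:  nop
17. deliver 4→0:  nop
18. deliver 4→3:  nop
19. deliver 3→4:  nop

13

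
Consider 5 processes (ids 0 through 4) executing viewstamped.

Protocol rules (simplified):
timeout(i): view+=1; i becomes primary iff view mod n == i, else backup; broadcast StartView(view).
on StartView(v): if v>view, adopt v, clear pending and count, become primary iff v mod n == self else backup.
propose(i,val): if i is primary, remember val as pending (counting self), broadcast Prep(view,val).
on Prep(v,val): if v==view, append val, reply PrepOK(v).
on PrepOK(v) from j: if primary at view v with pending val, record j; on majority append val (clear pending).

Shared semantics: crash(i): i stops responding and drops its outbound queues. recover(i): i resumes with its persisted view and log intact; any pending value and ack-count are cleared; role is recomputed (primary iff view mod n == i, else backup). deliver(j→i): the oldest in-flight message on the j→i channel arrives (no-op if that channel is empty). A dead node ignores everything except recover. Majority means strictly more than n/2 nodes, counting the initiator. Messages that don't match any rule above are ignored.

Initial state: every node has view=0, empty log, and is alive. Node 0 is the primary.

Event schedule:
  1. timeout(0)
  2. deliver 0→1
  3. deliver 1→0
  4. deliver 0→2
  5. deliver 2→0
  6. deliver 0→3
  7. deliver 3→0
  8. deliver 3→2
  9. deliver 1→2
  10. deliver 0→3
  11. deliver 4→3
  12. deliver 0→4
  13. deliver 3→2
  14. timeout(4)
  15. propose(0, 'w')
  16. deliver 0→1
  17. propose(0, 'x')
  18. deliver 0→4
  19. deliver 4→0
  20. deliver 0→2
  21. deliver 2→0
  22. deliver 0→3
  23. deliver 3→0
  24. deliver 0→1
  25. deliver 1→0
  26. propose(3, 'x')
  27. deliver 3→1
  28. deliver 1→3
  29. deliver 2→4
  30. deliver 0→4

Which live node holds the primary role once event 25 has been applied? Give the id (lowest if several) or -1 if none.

[1] timeout(0) → N0(back v1 [-])
[2] deliver 0→1 → N1(prim v1 [-])
[3] deliver 1→0 → ∅
[4] deliver 0→2 → N2(back v1 [-])
[5] deliver 2→0 → ∅
[6] deliver 0→3 → N3(back v1 [-])
[7] deliver 3→0 → ∅
[8] deliver 3→2 → ∅
[9] deliver 1→2 → ∅
[10] deliver 0→3 → ∅
[11] deliver 4→3 → ∅
[12] deliver 0→4 → N4(back v1 [-])
[13] deliver 3→2 → ∅
[14] timeout(4) → N4(back v2 [-])
[15] propose(0,'w') → ∅
[16] deliver 0→1 → ∅
[17] propose(0,'x') → ∅
[18] deliver 0→4 → ∅
[19] deliver 4→0 → N0(back v2 [-])
[20] deliver 0→2 → ∅
[21] deliver 2→0 → ∅
[22] deliver 0→3 → ∅
[23] deliver 3→0 → ∅
[24] deliver 0→1 → ∅
[25] deliver 1→0 → ∅

1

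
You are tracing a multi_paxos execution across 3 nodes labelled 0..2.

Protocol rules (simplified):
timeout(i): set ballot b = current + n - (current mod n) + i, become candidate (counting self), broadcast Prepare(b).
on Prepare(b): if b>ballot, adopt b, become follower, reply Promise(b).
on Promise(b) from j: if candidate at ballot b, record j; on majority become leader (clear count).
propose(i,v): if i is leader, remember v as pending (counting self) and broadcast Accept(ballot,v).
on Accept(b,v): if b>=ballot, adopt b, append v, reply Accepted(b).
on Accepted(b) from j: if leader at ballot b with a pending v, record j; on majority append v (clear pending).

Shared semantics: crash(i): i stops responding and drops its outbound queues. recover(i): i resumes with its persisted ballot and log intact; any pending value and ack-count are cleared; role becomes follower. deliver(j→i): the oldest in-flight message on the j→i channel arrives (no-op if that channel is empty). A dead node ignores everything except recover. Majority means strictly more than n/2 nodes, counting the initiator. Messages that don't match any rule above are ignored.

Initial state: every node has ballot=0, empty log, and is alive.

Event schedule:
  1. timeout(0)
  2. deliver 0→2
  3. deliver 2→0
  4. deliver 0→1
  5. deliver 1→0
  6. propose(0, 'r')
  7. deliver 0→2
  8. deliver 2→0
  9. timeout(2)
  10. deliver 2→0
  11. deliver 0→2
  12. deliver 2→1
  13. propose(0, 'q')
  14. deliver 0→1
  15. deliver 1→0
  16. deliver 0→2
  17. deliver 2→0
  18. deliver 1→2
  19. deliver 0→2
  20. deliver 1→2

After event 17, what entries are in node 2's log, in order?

[1] timeout(0) → N0(cand b3 [-])
[2] deliver 0→2 → N2(foll b3 [-])
[3] deliver 2→0 → N0(lead b3 [-])
[4] deliver 0→1 → N1(foll b3 [-])
[5] deliver 1→0 → ∅
[6] propose(0,'r') → ∅
[7] deliver 0→2 → N2(foll b3 [r])
[8] deliver 2→0 → N0(lead b3 [r])
[9] timeout(2) → N2(cand b8 [r])
[10] deliver 2→0 → N0(foll b8 [r])
[11] deliver 0→2 → N2(lead b8 [r])
[12] deliver 2→1 → N1(foll b8 [-])
[13] propose(0,'q') → ∅
[14] deliver 0→1 → ∅
[15] deliver 1→0 → ∅
[16] deliver 0→2 → ∅
[17] deliver 2→0 → ∅

r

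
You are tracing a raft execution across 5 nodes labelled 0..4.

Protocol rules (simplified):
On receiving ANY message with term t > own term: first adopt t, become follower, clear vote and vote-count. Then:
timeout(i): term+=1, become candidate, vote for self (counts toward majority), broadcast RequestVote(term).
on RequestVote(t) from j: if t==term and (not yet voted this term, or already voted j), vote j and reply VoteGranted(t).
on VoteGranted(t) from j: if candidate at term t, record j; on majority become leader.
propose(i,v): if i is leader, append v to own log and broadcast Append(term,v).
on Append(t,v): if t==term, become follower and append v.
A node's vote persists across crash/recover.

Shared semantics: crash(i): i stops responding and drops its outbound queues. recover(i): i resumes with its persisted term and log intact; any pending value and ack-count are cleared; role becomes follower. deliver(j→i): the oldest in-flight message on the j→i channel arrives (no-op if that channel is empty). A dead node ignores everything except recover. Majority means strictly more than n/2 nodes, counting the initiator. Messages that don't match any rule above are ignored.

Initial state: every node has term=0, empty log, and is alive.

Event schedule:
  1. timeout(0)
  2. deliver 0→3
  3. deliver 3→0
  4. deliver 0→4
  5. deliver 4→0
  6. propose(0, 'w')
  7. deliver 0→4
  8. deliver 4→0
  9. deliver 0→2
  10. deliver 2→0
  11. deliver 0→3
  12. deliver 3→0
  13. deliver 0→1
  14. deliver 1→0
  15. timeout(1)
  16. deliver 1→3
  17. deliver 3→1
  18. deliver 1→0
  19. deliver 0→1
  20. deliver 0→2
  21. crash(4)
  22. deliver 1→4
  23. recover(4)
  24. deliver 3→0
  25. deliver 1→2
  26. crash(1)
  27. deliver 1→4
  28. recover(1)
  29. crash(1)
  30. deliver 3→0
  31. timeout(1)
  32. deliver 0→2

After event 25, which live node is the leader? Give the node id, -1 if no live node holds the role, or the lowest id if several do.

after 1 — timeout(0): n0:cand/t1/[-]
after 2 — deliver 0→3: n3:foll/t1/[-]
after 3 — deliver 3→0: ·
after 4 — deliver 0→4: n4:foll/t1/[-]
after 5 — deliver 4→0: n0:lead/t1/[-]
after 6 — propose(0,'w'): n0:lead/t1/[w]
after 7 — deliver 0→4: n4:foll/t1/[w]
after 8 — deliver 4→0: ·
after 9 — deliver 0→2: n2:foll/t1/[-]
after 10 — deliver 2→0: ·
after 11 — deliver 0→3: n3:foll/t1/[w]
after 12 — deliver 3→0: ·
after 13 — deliver 0→1: n1:foll/t1/[-]
after 14 — deliver 1→0: ·
after 15 — timeout(1): n1:cand/t2/[-]
after 16 — deliver 1→3: n3:foll/t2/[w]
after 17 — deliver 3→1: ·
after 18 — deliver 1→0: n0:foll/t2/[w]
after 19 — deliver 0→1: ·
after 20 — deliver 0→2: n2:foll/t1/[w]
after 21 — crash(4): n4:✗foll/t1/[w]
after 22 — deliver 1→4: ·
after 23 — recover(4): n4:foll/t1/[w]
after 24 — deliver 3→0: ·
after 25 — deliver 1→2: n2:foll/t2/[w]

-1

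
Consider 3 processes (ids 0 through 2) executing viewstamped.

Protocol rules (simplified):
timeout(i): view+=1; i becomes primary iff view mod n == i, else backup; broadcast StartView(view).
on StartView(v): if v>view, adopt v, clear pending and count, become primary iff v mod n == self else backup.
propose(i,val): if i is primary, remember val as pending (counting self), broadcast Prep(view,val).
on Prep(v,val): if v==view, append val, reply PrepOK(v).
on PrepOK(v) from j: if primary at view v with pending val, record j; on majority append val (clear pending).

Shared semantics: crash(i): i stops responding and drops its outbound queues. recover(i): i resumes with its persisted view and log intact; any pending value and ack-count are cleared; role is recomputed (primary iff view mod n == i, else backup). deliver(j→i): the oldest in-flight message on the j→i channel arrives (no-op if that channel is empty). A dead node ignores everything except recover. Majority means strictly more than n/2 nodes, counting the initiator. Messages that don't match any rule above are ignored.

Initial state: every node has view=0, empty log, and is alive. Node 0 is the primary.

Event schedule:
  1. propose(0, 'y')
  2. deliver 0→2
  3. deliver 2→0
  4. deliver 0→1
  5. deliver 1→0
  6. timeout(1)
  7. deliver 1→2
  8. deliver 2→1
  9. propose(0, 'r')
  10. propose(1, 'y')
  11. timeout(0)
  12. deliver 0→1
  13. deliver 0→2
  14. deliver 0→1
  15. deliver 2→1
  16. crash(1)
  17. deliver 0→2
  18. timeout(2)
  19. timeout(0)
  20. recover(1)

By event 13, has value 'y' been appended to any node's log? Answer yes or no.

yes

e1 propose(0,'y'): ·
e2 deliver 0→2: 2[back,v=0,y]
e3 deliver 2→0: 0[prim,v=0,y]
e4 deliver 0→1: 1[back,v=0,y]
e5 deliver 1→0: ·
e6 timeout(1): 1[prim,v=1,y]
e7 deliver 1→2: 2[back,v=1,y]
e8 deliver 2→1: ·
e9 propose(0,'r'): ·
e10 propose(1,'y'): ·
e11 timeout(0): 0[back,v=1,y]
e12 deliver 0→1: ·
e13 deliver 0→2: ·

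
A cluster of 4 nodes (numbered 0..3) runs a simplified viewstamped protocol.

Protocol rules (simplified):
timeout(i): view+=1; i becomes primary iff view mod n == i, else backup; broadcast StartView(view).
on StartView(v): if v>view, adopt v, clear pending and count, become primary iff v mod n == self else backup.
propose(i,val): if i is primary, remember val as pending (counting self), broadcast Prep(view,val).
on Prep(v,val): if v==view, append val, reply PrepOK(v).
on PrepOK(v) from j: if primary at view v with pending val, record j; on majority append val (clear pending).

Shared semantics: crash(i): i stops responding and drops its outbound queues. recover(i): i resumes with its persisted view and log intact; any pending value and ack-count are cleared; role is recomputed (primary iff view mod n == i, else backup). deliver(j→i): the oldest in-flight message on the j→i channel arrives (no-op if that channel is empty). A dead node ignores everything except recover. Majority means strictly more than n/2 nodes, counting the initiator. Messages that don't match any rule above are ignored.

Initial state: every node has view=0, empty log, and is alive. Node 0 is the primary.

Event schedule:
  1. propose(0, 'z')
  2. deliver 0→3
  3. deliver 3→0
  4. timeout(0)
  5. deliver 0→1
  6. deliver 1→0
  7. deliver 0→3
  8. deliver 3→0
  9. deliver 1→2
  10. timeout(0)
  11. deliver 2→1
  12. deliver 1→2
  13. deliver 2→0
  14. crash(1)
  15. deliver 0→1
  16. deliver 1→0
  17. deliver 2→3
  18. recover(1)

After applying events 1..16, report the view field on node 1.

0

[1] propose(0,'z') → ∅
[2] deliver 0→3 → N3(back v0 [z])
[3] deliver 3→0 → ∅
[4] timeout(0) → N0(back v1 [-])
[5] deliver 0→1 → N1(back v0 [z])
[6] deliver 1→0 → ∅
[7] deliver 0→3 → N3(back v1 [z])
[8] deliver 3→0 → ∅
[9] deliver 1→2 → ∅
[10] timeout(0) → N0(back v2 [-])
[11] deliver 2→1 → ∅
[12] deliver 1→2 → ∅
[13] deliver 2→0 → ∅
[14] crash(1) → N1(✗back v0 [z])
[15] deliver 0→1 → ∅
[16] deliver 1→0 → ∅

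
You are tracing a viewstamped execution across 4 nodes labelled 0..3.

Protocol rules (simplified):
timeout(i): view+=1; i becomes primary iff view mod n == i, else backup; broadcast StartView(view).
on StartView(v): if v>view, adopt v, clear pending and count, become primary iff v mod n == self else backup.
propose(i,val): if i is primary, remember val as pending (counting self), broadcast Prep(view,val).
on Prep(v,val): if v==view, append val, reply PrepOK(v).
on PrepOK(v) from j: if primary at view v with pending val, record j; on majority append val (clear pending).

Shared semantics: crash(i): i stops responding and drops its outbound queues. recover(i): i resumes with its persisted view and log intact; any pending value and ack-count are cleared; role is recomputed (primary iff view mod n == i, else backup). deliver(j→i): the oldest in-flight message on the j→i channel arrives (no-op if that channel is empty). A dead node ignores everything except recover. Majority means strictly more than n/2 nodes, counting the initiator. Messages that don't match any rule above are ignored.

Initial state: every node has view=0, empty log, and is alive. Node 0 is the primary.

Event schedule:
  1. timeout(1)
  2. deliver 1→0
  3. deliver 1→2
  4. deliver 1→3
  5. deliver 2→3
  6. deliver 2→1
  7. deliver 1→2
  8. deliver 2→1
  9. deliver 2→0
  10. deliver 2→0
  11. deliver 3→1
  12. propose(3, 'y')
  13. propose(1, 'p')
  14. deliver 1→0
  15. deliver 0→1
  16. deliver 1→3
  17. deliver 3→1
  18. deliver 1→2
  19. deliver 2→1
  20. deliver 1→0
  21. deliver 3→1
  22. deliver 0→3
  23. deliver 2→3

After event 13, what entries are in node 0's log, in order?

step 1 timeout(1): 1={prim,v=1,log=-}
step 2 deliver 1→0: 0={back,v=1,log=-}
step 3 deliver 1→2: 2={back,v=1,log=-}
step 4 deliver 1→3: 3={back,v=1,log=-}
step 5 deliver 2→3: —
step 6 deliver 2→1: —
step 7 deliver 1→2: —
step 8 deliver 2→1: —
step 9 deliver 2→0: —
step 10 deliver 2→0: —
step 11 deliver 3→1: —
step 12 propose(3,'y'): —
step 13 propose(1,'p'): —

empty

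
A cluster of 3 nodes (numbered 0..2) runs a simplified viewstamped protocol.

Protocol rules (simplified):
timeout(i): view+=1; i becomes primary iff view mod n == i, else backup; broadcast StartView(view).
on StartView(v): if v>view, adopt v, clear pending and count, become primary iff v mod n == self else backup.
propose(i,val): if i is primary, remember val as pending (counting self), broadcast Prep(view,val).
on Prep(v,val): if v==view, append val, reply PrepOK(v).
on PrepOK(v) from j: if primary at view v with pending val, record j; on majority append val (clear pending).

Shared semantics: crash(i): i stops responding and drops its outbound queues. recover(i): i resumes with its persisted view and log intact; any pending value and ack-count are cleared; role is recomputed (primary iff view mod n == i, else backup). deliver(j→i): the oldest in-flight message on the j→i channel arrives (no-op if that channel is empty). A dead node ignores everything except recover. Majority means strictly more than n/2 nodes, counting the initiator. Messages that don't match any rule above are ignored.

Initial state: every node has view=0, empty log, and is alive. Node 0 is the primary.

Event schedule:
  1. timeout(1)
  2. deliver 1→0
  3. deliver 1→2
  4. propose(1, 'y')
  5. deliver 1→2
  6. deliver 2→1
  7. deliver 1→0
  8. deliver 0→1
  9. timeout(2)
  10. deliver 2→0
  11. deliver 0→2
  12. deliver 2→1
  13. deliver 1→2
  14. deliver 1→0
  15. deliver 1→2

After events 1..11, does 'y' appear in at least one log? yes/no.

yes

1. timeout(1):  <1:prim v1 ->
2. deliver 1→0:  <0:back v1 ->
3. deliver 1→2:  <2:back v1 ->
4. propose(1,'y'):  nop
5. deliver 1→2:  <2:back v1 y>
6. deliver 2→1:  <1:prim v1 y>
7. deliver 1→0:  <0:back v1 y>
8. deliver 0→1:  nop
9. timeout(2):  <2:prim v2 y>
10. deliver 2→0:  <0:back v2 y>
11. deliver 0→2:  nop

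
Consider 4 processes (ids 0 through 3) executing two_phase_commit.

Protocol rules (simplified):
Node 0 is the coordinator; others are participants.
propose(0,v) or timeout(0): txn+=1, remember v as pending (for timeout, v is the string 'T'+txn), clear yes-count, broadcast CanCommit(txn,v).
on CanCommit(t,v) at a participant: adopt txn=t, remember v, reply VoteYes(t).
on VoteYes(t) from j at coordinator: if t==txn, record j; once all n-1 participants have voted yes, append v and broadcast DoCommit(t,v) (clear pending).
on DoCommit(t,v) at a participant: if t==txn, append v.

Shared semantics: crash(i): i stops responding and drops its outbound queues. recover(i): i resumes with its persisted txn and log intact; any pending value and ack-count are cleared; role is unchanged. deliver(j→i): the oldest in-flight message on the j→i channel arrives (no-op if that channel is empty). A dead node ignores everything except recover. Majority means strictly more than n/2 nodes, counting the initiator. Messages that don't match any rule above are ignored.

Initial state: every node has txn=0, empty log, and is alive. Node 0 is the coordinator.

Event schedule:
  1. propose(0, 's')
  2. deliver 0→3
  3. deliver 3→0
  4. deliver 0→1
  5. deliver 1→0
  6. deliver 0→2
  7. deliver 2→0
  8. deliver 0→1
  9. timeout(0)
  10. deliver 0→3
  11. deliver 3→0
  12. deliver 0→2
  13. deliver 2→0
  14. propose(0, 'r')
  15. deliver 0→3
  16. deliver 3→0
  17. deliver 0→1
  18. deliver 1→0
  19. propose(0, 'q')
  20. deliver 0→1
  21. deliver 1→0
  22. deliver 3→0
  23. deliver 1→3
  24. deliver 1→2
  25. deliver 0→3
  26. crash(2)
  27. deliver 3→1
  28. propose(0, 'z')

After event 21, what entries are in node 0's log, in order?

s

[1] propose(0,'s') → N0(coor t1 [-])
[2] deliver 0→3 → N3(part t1 [-])
[3] deliver 3→0 → ∅
[4] deliver 0→1 → N1(part t1 [-])
[5] deliver 1→0 → ∅
[6] deliver 0→2 → N2(part t1 [-])
[7] deliver 2→0 → N0(coor t1 [s])
[8] deliver 0→1 → N1(part t1 [s])
[9] timeout(0) → N0(coor t2 [s])
[10] deliver 0→3 → N3(part t1 [s])
[11] deliver 3→0 → ∅
[12] deliver 0→2 → N2(part t1 [s])
[13] deliver 2→0 → ∅
[14] propose(0,'r') → N0(coor t3 [s])
[15] deliver 0→3 → N3(part t2 [s])
[16] deliver 3→0 → ∅
[17] deliver 0→1 → N1(part t2 [s])
[18] deliver 1→0 → ∅
[19] propose(0,'q') → N0(coor t4 [s])
[20] deliver 0→1 → N1(part t3 [s])
[21] deliver 1→0 → ∅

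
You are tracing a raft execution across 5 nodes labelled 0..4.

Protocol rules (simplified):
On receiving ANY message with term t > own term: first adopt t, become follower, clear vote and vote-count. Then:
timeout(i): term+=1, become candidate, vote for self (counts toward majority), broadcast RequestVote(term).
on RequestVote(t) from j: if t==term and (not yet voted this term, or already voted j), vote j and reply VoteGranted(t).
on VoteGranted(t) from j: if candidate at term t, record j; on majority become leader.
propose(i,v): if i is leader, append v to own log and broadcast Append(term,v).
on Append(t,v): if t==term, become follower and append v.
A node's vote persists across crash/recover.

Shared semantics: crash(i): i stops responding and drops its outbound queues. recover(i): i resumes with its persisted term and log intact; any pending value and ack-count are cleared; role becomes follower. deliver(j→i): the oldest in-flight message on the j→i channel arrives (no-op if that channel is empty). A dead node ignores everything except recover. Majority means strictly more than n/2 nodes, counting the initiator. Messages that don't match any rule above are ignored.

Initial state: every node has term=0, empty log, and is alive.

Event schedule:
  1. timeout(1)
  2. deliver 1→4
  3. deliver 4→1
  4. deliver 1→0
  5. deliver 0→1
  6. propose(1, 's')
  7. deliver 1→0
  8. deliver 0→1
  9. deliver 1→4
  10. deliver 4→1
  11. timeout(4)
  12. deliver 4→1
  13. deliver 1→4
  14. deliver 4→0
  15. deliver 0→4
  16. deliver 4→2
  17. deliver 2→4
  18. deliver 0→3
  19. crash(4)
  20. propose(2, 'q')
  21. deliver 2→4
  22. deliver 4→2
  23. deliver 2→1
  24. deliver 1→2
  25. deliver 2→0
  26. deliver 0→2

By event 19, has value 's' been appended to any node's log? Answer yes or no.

after 1 — timeout(1): n1:cand/t1/[-]
after 2 — deliver 1→4: n4:foll/t1/[-]
after 3 — deliver 4→1: ·
after 4 — deliver 1→0: n0:foll/t1/[-]
after 5 — deliver 0→1: n1:lead/t1/[-]
after 6 — propose(1,'s'): n1:lead/t1/[s]
after 7 — deliver 1→0: n0:foll/t1/[s]
after 8 — deliver 0→1: ·
after 9 — deliver 1→4: n4:foll/t1/[s]
after 10 — deliver 4→1: ·
after 11 — timeout(4): n4:cand/t2/[s]
after 12 — deliver 4→1: n1:foll/t2/[s]
after 13 — deliver 1→4: ·
after 14 — deliver 4→0: n0:foll/t2/[s]
after 15 — deliver 0→4: n4:lead/t2/[s]
after 16 — deliver 4→2: n2:foll/t2/[-]
after 17 — deliver 2→4: ·
after 18 — deliver 0→3: ·
after 19 — crash(4): n4:✗lead/t2/[s]

yes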